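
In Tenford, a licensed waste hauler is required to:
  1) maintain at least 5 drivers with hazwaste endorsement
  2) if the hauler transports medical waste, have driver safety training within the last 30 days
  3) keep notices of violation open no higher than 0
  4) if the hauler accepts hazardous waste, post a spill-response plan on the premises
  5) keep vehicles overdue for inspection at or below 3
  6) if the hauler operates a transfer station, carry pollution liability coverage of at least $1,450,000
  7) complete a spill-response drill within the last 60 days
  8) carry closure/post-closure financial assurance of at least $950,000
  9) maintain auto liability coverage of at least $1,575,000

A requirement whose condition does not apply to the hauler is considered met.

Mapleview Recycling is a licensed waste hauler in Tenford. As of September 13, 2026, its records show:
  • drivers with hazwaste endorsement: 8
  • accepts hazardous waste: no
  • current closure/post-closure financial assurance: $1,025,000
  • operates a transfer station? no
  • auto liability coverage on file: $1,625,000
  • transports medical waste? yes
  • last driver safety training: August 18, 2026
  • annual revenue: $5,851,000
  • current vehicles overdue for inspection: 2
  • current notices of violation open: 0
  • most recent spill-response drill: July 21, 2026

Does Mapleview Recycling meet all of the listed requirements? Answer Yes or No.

Yes

1. drivers with hazwaste endorsement 8 ≥ 5 → met
2. condition 'transports medical waste' holds; driver safety training 26 days ago vs limit 30 → met
3. notices of violation open 0 ≤ 0 → met
4. condition 'accepts hazardous waste' does not hold → requirement n/a → met
5. vehicles overdue for inspection 2 ≤ 3 → met
6. condition 'operates a transfer station' does not hold → requirement n/a → met
7. spill-response drill 54 days ago vs limit 60 → met
8. closure/post-closure financial assurance $1,025,000 ≥ $950,000 → met
9. auto liability coverage $1,625,000 ≥ $1,575,000 → met
All met.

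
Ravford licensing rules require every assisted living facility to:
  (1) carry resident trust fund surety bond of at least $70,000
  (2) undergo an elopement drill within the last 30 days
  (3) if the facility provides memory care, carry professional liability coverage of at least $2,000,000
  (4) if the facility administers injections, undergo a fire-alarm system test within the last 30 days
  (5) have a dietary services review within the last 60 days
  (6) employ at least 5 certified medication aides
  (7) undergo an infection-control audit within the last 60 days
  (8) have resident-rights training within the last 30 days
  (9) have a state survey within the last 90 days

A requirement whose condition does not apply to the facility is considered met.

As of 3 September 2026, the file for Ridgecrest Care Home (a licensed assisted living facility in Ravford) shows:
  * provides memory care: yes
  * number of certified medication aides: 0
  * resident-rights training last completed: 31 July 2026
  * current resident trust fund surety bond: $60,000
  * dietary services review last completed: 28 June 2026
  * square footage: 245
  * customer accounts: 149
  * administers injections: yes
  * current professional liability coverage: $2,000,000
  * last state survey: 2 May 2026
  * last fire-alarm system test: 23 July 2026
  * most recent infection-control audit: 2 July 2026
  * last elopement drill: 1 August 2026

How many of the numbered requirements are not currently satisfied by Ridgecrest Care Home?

1. resident trust fund surety bond $60,000 < $70,000 → not met
2. elopement drill 33 days ago vs limit 30 → not met
3. condition 'provides memory care' holds; professional liability coverage $2,000,000 ≥ $2,000,000 → met
4. condition 'administers injections' holds; fire-alarm system test 42 days ago vs limit 30 → not met
5. dietary services review 67 days ago vs limit 60 → not met
6. certified medication aides 0 < 5 → not met
7. infection-control audit 63 days ago vs limit 60 → not met
8. resident-rights training 34 days ago vs limit 30 → not met
9. state survey 124 days ago vs limit 90 → not met
Not met: 8 of 9

8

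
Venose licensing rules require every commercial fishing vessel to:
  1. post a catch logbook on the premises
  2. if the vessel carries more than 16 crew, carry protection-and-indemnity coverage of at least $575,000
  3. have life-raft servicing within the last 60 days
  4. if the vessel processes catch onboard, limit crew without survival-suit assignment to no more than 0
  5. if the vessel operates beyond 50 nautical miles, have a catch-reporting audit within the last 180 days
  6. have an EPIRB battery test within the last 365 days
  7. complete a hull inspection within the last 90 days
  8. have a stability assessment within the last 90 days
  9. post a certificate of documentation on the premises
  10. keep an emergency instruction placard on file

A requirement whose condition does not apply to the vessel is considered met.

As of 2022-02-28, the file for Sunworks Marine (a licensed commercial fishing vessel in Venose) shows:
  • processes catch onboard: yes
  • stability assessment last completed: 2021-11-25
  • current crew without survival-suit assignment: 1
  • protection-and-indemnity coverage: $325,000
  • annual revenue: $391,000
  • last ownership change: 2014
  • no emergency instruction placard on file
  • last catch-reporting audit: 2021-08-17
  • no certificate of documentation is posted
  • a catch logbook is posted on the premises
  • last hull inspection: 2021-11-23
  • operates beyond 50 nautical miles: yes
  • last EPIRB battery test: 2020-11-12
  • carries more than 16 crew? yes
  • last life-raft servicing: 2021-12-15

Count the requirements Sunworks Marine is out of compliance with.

9

1. catch logbook present → met
2. condition 'carries more than 16 crew' holds; protection-and-indemnity coverage $325,000 < $575,000 → not met
3. life-raft servicing 75 days ago vs limit 60 → not met
4. condition 'processes catch onboard' holds; crew without survival-suit assignment 1 > 0 → not met
5. condition 'operates beyond 50 nautical miles' holds; catch-reporting audit 195 days ago vs limit 180 → not met
6. EPIRB battery test 473 days ago vs limit 365 → not met
7. hull inspection 97 days ago vs limit 90 → not met
8. stability assessment 95 days ago vs limit 90 → not met
9. certificate of documentation absent → not met
10. emergency instruction placard absent → not met
Not met: 9 of 10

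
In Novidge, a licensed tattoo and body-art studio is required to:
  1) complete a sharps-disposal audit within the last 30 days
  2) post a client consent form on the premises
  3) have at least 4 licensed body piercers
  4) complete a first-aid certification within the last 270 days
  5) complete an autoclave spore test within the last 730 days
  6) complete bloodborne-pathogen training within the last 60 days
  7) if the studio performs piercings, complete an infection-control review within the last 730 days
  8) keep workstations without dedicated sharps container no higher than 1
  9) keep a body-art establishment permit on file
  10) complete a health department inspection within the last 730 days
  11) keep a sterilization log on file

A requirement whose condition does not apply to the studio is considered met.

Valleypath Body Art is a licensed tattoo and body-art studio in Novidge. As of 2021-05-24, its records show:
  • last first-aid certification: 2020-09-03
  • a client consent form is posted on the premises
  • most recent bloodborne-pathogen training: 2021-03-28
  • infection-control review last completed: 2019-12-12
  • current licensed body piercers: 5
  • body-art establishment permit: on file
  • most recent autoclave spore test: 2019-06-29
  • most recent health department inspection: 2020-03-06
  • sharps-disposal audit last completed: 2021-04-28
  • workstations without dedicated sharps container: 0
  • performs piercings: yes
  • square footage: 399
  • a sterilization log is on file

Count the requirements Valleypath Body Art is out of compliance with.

1. sharps-disposal audit 26 days ago vs limit 30 → met
2. client consent form present → met
3. licensed body piercers 5 ≥ 4 → met
4. first-aid certification 263 days ago vs limit 270 → met
5. autoclave spore test 695 days ago vs limit 730 → met
6. bloodborne-pathogen training 57 days ago vs limit 60 → met
7. condition 'performs piercings' holds; infection-control review 529 days ago vs limit 730 → met
8. workstations without dedicated sharps container 0 ≤ 1 → met
9. body-art establishment permit present → met
10. health department inspection 444 days ago vs limit 730 → met
11. sterilization log present → met
Not met: 0 of 11

0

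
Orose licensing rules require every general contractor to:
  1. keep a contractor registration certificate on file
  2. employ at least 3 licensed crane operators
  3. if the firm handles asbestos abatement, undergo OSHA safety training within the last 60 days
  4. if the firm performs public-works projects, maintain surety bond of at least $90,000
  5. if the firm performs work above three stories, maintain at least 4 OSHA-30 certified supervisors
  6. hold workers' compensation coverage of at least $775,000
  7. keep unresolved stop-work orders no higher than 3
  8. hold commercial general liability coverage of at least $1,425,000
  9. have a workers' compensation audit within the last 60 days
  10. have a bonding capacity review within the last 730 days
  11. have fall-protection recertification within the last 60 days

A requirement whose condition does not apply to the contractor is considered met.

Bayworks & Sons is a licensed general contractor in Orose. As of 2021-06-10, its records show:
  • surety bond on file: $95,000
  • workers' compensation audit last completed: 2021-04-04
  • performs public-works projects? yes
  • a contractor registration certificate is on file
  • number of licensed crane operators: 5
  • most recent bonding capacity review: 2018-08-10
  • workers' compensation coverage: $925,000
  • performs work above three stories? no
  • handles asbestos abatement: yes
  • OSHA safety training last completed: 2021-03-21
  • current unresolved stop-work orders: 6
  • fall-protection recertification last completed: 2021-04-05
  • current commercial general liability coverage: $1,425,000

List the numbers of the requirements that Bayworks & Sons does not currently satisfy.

3, 7, 9, 10, 11

1. contractor registration certificate present → met
2. licensed crane operators 5 ≥ 3 → met
3. condition 'handles asbestos abatement' holds; OSHA safety training 81 days ago vs limit 60 → not met
4. condition 'performs public-works projects' holds; surety bond $95,000 ≥ $90,000 → met
5. condition 'performs work above three stories' does not hold → requirement n/a → met
6. workers' compensation coverage $925,000 ≥ $775,000 → met
7. unresolved stop-work orders 6 > 3 → not met
8. commercial general liability coverage $1,425,000 ≥ $1,425,000 → met
9. workers' compensation audit 67 days ago vs limit 60 → not met
10. bonding capacity review 1035 days ago vs limit 730 → not met
11. fall-protection recertification 66 days ago vs limit 60 → not met
Not met: 3, 7, 9, 10, 11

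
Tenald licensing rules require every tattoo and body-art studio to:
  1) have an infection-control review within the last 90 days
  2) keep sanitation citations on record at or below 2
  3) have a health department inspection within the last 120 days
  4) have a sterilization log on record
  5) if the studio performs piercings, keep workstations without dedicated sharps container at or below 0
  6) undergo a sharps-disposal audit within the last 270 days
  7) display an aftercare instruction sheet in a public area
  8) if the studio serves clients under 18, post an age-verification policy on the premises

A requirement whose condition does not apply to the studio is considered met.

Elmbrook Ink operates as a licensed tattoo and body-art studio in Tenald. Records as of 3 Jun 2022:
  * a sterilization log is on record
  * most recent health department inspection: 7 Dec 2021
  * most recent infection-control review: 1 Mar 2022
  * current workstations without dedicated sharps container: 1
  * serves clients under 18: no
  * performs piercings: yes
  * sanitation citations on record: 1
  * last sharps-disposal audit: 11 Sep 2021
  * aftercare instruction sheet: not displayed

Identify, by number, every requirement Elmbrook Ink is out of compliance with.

1. infection-control review 94 days ago vs limit 90 → not met
2. sanitation citations on record 1 ≤ 2 → met
3. health department inspection 178 days ago vs limit 120 → not met
4. sterilization log present → met
5. condition 'performs piercings' holds; workstations without dedicated sharps container 1 > 0 → not met
6. sharps-disposal audit 265 days ago vs limit 270 → met
7. aftercare instruction sheet absent → not met
8. condition 'serves clients under 18' does not hold → requirement n/a → met
Not met: 1, 3, 5, 7

1, 3, 5, 7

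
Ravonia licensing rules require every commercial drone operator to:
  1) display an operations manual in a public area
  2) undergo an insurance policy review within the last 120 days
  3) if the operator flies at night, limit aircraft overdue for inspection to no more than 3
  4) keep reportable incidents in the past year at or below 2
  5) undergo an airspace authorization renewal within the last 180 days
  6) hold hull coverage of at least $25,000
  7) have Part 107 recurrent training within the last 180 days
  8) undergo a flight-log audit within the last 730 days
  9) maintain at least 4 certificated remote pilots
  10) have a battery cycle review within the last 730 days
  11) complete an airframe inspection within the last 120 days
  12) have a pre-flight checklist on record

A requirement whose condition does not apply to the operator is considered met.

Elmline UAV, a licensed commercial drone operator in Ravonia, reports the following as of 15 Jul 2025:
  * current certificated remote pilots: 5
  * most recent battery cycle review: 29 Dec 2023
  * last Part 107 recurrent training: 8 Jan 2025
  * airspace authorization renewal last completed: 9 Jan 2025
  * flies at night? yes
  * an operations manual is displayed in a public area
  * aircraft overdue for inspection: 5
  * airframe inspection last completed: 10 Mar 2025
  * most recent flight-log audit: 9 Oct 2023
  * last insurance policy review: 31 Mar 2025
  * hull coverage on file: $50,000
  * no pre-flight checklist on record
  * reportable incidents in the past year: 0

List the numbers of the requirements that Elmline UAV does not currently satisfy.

3, 5, 7, 11, 12

1. operations manual present → met
2. insurance policy review 106 days ago vs limit 120 → met
3. condition 'flies at night' holds; aircraft overdue for inspection 5 > 3 → not met
4. reportable incidents in the past year 0 ≤ 2 → met
5. airspace authorization renewal 187 days ago vs limit 180 → not met
6. hull coverage $50,000 ≥ $25,000 → met
7. Part 107 recurrent training 188 days ago vs limit 180 → not met
8. flight-log audit 645 days ago vs limit 730 → met
9. certificated remote pilots 5 ≥ 4 → met
10. battery cycle review 564 days ago vs limit 730 → met
11. airframe inspection 127 days ago vs limit 120 → not met
12. pre-flight checklist absent → not met
Not met: 3, 5, 7, 11, 12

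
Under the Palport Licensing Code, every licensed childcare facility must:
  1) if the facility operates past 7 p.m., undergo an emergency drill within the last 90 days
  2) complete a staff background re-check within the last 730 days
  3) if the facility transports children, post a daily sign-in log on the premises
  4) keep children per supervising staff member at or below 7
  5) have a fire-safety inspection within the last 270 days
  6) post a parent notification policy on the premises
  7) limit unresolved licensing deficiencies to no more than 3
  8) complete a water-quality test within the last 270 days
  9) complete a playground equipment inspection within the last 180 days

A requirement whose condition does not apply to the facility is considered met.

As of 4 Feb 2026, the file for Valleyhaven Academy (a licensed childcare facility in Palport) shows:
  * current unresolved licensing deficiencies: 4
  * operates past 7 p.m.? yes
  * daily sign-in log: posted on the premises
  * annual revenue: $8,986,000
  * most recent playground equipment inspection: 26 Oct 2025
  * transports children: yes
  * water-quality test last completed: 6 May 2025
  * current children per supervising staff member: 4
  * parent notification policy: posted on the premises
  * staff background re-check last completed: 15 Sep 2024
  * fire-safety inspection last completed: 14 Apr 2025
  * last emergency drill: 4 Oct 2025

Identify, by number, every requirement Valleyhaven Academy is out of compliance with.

1, 5, 7, 8

1. condition 'operates past 7 p.m.' holds; emergency drill 123 days ago vs limit 90 → not met
2. staff background re-check 507 days ago vs limit 730 → met
3. condition 'transports children' holds; daily sign-in log present → met
4. children per supervising staff member 4 ≤ 7 → met
5. fire-safety inspection 296 days ago vs limit 270 → not met
6. parent notification policy present → met
7. unresolved licensing deficiencies 4 > 3 → not met
8. water-quality test 274 days ago vs limit 270 → not met
9. playground equipment inspection 101 days ago vs limit 180 → met
Not met: 1, 5, 7, 8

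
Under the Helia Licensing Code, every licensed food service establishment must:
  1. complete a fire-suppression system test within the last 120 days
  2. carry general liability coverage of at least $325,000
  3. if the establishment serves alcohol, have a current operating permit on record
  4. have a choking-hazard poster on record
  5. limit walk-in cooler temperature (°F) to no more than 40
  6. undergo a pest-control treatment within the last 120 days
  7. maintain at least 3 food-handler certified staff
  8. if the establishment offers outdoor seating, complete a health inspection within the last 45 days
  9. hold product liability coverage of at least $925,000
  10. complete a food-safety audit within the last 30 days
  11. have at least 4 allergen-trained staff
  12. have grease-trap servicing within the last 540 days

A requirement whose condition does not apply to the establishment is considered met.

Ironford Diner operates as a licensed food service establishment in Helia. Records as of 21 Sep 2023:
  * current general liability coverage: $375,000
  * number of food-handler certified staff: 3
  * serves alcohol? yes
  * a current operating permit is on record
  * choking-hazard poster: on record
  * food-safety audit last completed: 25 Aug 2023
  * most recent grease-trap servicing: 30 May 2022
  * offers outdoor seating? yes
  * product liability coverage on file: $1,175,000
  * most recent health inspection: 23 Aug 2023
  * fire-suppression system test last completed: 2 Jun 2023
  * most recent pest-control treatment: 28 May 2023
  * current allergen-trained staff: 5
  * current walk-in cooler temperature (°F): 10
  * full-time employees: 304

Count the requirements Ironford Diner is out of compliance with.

0

1. fire-suppression system test 111 days ago vs limit 120 → met
2. general liability coverage $375,000 ≥ $325,000 → met
3. condition 'serves alcohol' holds; current operating permit present → met
4. choking-hazard poster present → met
5. walk-in cooler temperature (°F) 10 ≤ 40 → met
6. pest-control treatment 116 days ago vs limit 120 → met
7. food-handler certified staff 3 ≥ 3 → met
8. condition 'offers outdoor seating' holds; health inspection 29 days ago vs limit 45 → met
9. product liability coverage $1,175,000 ≥ $925,000 → met
10. food-safety audit 27 days ago vs limit 30 → met
11. allergen-trained staff 5 ≥ 4 → met
12. grease-trap servicing 479 days ago vs limit 540 → met
Not met: 0 of 12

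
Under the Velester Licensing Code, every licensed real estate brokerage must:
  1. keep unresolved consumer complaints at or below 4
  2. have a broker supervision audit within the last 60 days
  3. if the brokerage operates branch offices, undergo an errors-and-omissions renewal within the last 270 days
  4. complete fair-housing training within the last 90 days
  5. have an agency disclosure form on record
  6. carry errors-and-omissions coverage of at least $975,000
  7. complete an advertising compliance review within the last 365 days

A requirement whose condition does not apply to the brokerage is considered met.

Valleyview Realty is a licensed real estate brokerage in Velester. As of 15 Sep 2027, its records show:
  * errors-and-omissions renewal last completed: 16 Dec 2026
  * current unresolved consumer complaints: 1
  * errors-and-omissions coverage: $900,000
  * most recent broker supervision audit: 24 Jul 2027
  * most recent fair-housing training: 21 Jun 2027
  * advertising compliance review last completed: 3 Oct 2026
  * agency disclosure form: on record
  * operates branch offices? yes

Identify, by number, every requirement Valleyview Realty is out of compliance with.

3, 6

1. unresolved consumer complaints 1 ≤ 4 → met
2. broker supervision audit 53 days ago vs limit 60 → met
3. condition 'operates branch offices' holds; errors-and-omissions renewal 273 days ago vs limit 270 → not met
4. fair-housing training 86 days ago vs limit 90 → met
5. agency disclosure form present → met
6. errors-and-omissions coverage $900,000 < $975,000 → not met
7. advertising compliance review 347 days ago vs limit 365 → met
Not met: 3, 6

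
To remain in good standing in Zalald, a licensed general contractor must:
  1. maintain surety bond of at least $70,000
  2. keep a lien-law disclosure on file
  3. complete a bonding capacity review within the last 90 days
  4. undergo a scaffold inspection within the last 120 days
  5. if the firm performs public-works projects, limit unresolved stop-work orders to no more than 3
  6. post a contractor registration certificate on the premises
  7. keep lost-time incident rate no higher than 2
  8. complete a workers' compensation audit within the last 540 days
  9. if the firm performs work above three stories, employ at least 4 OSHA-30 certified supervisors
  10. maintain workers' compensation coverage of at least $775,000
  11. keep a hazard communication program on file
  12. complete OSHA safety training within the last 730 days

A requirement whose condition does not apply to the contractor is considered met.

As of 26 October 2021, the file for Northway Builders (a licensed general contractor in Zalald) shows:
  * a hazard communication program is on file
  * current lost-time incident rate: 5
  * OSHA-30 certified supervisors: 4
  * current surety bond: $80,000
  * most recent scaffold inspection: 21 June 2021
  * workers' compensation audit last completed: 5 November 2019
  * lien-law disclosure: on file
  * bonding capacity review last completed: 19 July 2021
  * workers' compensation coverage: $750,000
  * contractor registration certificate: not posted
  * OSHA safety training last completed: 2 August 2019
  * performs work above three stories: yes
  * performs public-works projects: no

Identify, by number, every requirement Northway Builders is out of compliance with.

3, 4, 6, 7, 8, 10, 12

1. surety bond $80,000 ≥ $70,000 → met
2. lien-law disclosure present → met
3. bonding capacity review 99 days ago vs limit 90 → not met
4. scaffold inspection 127 days ago vs limit 120 → not met
5. condition 'performs public-works projects' does not hold → requirement n/a → met
6. contractor registration certificate absent → not met
7. lost-time incident rate 5 > 2 → not met
8. workers' compensation audit 721 days ago vs limit 540 → not met
9. condition 'performs work above three stories' holds; OSHA-30 certified supervisors 4 ≥ 4 → met
10. workers' compensation coverage $750,000 < $775,000 → not met
11. hazard communication program present → met
12. OSHA safety training 816 days ago vs limit 730 → not met
Not met: 3, 4, 6, 7, 8, 10, 12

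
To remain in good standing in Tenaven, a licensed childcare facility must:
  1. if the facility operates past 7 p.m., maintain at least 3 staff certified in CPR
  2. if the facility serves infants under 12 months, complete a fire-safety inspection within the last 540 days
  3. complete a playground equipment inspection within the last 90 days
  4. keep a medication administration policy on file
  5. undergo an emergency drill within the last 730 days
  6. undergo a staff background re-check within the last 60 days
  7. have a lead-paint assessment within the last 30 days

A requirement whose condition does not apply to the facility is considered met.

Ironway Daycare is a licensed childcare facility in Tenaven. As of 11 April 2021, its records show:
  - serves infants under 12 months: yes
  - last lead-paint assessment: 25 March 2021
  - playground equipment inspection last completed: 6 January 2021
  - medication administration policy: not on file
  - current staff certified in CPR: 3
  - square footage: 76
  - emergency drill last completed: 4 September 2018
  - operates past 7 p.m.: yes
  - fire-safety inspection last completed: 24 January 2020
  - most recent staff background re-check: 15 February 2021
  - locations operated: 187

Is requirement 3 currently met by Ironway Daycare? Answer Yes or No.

No

3. playground equipment inspection 95 days ago vs limit 90 → not met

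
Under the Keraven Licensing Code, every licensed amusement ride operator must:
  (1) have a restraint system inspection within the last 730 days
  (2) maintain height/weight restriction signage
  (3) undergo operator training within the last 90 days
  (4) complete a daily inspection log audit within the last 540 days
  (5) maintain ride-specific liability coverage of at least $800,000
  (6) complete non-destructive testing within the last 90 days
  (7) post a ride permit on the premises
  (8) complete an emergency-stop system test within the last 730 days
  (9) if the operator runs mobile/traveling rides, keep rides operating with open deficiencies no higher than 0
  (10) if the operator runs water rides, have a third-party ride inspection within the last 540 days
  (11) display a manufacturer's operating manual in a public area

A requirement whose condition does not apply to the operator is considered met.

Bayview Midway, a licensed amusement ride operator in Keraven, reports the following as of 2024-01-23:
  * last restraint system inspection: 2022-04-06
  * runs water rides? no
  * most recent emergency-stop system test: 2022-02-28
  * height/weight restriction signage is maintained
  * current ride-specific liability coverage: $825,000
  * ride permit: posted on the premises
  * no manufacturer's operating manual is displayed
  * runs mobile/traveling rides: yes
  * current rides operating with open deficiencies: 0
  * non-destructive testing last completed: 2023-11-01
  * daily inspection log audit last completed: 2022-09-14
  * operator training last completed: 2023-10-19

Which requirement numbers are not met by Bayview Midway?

1. restraint system inspection 657 days ago vs limit 730 → met
2. height/weight restriction signage present → met
3. operator training 96 days ago vs limit 90 → not met
4. daily inspection log audit 496 days ago vs limit 540 → met
5. ride-specific liability coverage $825,000 ≥ $800,000 → met
6. non-destructive testing 83 days ago vs limit 90 → met
7. ride permit present → met
8. emergency-stop system test 694 days ago vs limit 730 → met
9. condition 'runs mobile/traveling rides' holds; rides operating with open deficiencies 0 ≤ 0 → met
10. condition 'runs water rides' does not hold → requirement n/a → met
11. manufacturer's operating manual absent → not met
Not met: 3, 11

3, 11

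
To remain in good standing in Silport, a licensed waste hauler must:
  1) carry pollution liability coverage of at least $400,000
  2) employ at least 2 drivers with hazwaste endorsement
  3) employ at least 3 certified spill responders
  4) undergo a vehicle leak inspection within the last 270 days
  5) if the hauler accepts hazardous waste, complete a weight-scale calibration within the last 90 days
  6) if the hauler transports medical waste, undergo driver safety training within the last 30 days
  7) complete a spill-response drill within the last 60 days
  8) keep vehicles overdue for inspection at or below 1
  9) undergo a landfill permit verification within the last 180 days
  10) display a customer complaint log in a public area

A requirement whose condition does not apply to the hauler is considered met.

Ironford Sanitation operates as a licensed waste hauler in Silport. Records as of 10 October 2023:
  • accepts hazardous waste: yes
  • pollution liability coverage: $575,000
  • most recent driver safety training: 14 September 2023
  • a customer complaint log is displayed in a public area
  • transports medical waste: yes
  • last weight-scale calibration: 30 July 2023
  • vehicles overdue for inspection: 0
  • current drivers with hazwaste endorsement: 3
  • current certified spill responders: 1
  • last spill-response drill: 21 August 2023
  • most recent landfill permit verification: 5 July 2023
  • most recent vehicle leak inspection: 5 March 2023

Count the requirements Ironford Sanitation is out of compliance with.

1. pollution liability coverage $575,000 ≥ $400,000 → met
2. drivers with hazwaste endorsement 3 ≥ 2 → met
3. certified spill responders 1 < 3 → not met
4. vehicle leak inspection 219 days ago vs limit 270 → met
5. condition 'accepts hazardous waste' holds; weight-scale calibration 72 days ago vs limit 90 → met
6. condition 'transports medical waste' holds; driver safety training 26 days ago vs limit 30 → met
7. spill-response drill 50 days ago vs limit 60 → met
8. vehicles overdue for inspection 0 ≤ 1 → met
9. landfill permit verification 97 days ago vs limit 180 → met
10. customer complaint log present → met
Not met: 1 of 10

1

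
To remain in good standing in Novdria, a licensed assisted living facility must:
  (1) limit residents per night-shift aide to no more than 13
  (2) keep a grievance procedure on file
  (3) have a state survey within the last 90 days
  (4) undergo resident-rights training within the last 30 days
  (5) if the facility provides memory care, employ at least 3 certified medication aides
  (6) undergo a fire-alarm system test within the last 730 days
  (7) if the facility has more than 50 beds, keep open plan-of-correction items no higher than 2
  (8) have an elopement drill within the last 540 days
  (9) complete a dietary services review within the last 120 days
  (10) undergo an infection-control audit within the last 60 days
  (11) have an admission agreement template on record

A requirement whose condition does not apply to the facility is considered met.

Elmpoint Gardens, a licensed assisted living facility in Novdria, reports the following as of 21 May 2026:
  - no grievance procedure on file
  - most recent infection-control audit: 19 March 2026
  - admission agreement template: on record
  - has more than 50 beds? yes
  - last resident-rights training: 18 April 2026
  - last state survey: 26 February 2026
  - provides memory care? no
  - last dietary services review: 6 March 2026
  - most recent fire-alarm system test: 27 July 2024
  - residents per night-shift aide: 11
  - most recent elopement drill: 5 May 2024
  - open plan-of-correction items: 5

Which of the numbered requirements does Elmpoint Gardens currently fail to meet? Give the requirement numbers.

1. residents per night-shift aide 11 ≤ 13 → met
2. grievance procedure absent → not met
3. state survey 84 days ago vs limit 90 → met
4. resident-rights training 33 days ago vs limit 30 → not met
5. condition 'provides memory care' does not hold → requirement n/a → met
6. fire-alarm system test 663 days ago vs limit 730 → met
7. condition 'has more than 50 beds' holds; open plan-of-correction items 5 > 2 → not met
8. elopement drill 746 days ago vs limit 540 → not met
9. dietary services review 76 days ago vs limit 120 → met
10. infection-control audit 63 days ago vs limit 60 → not met
11. admission agreement template present → met
Not met: 2, 4, 7, 8, 10

2, 4, 7, 8, 10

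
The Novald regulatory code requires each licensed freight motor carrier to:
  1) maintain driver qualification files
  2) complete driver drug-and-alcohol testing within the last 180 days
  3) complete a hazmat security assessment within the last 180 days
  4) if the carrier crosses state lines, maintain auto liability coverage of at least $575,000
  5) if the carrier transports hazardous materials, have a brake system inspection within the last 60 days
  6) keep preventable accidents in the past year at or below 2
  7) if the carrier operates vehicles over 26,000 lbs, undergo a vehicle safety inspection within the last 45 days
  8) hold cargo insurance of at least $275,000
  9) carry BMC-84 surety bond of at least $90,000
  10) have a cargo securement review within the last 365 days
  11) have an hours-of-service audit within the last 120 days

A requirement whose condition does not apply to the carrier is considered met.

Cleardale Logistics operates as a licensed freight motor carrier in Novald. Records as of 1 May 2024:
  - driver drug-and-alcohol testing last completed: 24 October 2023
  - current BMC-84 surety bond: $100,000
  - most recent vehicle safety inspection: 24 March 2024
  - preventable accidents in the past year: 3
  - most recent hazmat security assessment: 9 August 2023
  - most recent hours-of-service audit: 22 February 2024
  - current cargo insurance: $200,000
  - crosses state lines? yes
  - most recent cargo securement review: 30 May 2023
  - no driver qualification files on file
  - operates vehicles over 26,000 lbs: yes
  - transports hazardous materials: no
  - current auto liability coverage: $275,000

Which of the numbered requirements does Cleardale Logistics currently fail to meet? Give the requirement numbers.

1, 2, 3, 4, 6, 8

1. driver qualification files absent → not met
2. driver drug-and-alcohol testing 190 days ago vs limit 180 → not met
3. hazmat security assessment 266 days ago vs limit 180 → not met
4. condition 'crosses state lines' holds; auto liability coverage $275,000 < $575,000 → not met
5. condition 'transports hazardous materials' does not hold → requirement n/a → met
6. preventable accidents in the past year 3 > 2 → not met
7. condition 'operates vehicles over 26,000 lbs' holds; vehicle safety inspection 38 days ago vs limit 45 → met
8. cargo insurance $200,000 < $275,000 → not met
9. BMC-84 surety bond $100,000 ≥ $90,000 → met
10. cargo securement review 337 days ago vs limit 365 → met
11. hours-of-service audit 69 days ago vs limit 120 → met
Not met: 1, 2, 3, 4, 6, 8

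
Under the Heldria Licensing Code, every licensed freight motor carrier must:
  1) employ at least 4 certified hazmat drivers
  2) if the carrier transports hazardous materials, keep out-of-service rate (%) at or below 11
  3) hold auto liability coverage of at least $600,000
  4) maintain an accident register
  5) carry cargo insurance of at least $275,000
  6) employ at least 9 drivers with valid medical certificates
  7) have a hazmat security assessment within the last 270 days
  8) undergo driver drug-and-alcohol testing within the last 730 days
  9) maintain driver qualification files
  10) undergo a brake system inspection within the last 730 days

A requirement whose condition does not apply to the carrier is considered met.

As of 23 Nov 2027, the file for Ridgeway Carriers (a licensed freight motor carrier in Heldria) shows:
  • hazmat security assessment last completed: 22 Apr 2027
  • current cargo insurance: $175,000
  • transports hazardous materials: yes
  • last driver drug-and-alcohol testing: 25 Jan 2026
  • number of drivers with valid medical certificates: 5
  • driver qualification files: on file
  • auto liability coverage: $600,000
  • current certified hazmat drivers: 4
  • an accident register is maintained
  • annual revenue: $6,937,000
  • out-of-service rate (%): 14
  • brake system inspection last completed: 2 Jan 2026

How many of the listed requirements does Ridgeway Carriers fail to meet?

1. certified hazmat drivers 4 ≥ 4 → met
2. condition 'transports hazardous materials' holds; out-of-service rate (%) 14 > 11 → not met
3. auto liability coverage $600,000 ≥ $600,000 → met
4. accident register present → met
5. cargo insurance $175,000 < $275,000 → not met
6. drivers with valid medical certificates 5 < 9 → not met
7. hazmat security assessment 215 days ago vs limit 270 → met
8. driver drug-and-alcohol testing 667 days ago vs limit 730 → met
9. driver qualification files present → met
10. brake system inspection 690 days ago vs limit 730 → met
Not met: 3 of 10

3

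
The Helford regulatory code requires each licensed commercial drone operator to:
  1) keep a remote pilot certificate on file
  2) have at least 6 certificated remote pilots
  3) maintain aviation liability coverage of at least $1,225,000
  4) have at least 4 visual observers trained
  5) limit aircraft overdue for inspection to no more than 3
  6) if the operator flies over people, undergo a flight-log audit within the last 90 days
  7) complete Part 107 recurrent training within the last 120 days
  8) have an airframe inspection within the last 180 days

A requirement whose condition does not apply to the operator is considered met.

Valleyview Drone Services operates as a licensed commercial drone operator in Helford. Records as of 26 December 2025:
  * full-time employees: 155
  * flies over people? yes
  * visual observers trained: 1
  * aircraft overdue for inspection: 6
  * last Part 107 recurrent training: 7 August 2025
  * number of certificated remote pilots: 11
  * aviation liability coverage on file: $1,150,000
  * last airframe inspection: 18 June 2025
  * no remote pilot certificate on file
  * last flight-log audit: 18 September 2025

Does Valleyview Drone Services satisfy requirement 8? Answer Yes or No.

No

8. airframe inspection 191 days ago vs limit 180 → not met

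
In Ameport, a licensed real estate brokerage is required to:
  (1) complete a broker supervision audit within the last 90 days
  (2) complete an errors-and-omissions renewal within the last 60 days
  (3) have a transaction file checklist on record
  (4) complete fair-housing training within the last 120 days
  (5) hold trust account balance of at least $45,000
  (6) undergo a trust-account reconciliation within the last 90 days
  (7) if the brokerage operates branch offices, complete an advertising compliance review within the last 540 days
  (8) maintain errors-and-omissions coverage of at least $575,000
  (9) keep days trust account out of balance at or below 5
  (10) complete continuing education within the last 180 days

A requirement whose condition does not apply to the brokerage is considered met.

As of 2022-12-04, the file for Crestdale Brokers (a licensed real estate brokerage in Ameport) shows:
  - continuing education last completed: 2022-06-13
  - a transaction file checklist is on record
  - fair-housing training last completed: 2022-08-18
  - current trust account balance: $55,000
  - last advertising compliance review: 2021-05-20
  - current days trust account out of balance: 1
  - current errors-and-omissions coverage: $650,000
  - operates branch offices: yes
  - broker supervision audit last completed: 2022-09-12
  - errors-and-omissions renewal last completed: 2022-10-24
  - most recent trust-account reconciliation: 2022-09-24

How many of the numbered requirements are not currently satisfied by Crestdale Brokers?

1. broker supervision audit 83 days ago vs limit 90 → met
2. errors-and-omissions renewal 41 days ago vs limit 60 → met
3. transaction file checklist present → met
4. fair-housing training 108 days ago vs limit 120 → met
5. trust account balance $55,000 ≥ $45,000 → met
6. trust-account reconciliation 71 days ago vs limit 90 → met
7. condition 'operates branch offices' holds; advertising compliance review 563 days ago vs limit 540 → not met
8. errors-and-omissions coverage $650,000 ≥ $575,000 → met
9. days trust account out of balance 1 ≤ 5 → met
10. continuing education 174 days ago vs limit 180 → met
Not met: 1 of 10

1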